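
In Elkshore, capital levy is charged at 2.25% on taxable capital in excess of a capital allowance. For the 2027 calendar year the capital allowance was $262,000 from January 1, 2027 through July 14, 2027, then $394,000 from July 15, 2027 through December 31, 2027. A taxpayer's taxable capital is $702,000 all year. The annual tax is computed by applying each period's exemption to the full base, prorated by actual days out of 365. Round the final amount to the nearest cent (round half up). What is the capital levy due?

January 1 – July 14, 2027: 195 days, exemption $262,000 → ($702,000 − $262,000) × 2.25% × 195/365 = $5,289.0411
July 15 – December 31, 2027: 170 days, exemption $394,000 → ($702,000 − $394,000) × 2.25% × 170/365 = $3,227.6712
Total = $8,516.7123

$8,516.71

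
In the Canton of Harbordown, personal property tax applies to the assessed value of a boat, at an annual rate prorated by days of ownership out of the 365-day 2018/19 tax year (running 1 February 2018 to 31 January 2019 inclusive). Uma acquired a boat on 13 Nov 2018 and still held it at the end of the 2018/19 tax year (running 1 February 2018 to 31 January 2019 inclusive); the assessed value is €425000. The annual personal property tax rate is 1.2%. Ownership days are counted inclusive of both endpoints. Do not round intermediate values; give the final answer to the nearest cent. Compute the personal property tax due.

€1117.81

Days held (13 Nov 2018 – 31 Jan 2019): 80 out of 365
Tax = €425000 × 1.2% × 80/365 = €1117.8082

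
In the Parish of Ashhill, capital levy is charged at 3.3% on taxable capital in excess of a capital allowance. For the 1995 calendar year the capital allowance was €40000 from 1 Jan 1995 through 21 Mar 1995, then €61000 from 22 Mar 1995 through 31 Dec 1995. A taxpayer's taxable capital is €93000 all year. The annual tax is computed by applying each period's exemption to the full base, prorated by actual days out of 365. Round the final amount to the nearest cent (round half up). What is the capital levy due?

€1207.89

1 Jan – 21 Mar 1995: 80 days, exemption €40000 → (€93000 − €40000) × 3.3% × 80/365 = €383.3425
22 Mar – 31 Dec 1995: 285 days, exemption €61000 → (€93000 − €61000) × 3.3% × 285/365 = €824.5479
Total = €1207.8904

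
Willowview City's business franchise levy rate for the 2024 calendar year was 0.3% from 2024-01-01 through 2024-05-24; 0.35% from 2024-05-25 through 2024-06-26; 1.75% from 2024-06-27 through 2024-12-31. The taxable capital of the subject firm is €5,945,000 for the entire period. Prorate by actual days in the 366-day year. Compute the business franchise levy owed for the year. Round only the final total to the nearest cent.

€62,381.89

2024-01-01 to 2024-05-24: 145 days at 0.3% → €5,945,000 × 0.3% × 145/366 = €7,065.7787
2024-05-25 to 2024-06-26: 33 days at 0.35% → €5,945,000 × 0.35% × 33/366 = €1,876.0861
2024-06-27 to 2024-12-31: 188 days at 1.75% → €5,945,000 × 1.75% × 188/366 = €53,440.0273
Total = €62,381.8921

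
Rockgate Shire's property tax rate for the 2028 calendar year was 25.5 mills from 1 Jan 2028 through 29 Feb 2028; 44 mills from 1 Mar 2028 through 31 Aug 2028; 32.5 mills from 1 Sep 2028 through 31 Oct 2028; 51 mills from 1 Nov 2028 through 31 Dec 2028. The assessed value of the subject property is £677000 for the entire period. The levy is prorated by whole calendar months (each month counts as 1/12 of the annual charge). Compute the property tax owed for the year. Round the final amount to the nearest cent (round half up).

1 Jan – 29 Feb 2028: 2 months at 25.5 mills → £677000 × 2.55% × 2/12 = £2877.2500
1 Mar – 31 Aug 2028: 6 months at 44 mills → £677000 × 4.4% × 6/12 = £14894.0000
1 Sep – 31 Oct 2028: 2 months at 32.5 mills → £677000 × 3.25% × 2/12 = £3667.0833
1 Nov – 31 Dec 2028: 2 months at 51 mills → £677000 × 5.1% × 2/12 = £5754.5000
Total = £27192.8333

£27192.83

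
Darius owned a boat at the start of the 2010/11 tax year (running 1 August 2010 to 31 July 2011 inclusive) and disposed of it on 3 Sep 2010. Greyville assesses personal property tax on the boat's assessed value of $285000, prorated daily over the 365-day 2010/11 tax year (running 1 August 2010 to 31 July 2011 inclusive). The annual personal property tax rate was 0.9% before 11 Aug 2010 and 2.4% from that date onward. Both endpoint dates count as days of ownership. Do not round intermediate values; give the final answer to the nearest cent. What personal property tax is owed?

1 Aug – 10 Aug 2010: 10 days at 0.9% → $285000 × 0.9% × 10/365 = $70.2740
11 Aug – 3 Sep 2010: 24 days at 2.4% → $285000 × 2.4% × 24/365 = $449.7534
Total = $520.0274

$520.03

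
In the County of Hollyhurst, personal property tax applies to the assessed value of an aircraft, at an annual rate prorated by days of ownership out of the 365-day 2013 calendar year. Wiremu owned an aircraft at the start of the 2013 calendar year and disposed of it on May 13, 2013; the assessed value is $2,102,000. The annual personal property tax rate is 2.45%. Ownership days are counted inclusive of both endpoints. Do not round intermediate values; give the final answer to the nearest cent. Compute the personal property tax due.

$18,765.39

Days held (January 1 – May 13, 2013): 133 out of 365
Tax = $2,102,000 × 2.45% × 133/365 = $18,765.3890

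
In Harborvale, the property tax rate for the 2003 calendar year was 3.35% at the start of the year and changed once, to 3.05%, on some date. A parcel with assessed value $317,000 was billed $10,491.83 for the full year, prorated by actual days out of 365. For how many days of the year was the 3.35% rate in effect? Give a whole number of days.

Let d = days at the first rate; then 365 − d days at the second rate.
$317,000 × [3.35%·d + 3.05%·(365−d)] / 365 = $10,491.83
Solving gives d = 316, so the new rate took effect on 13 Nov 2003.

316 days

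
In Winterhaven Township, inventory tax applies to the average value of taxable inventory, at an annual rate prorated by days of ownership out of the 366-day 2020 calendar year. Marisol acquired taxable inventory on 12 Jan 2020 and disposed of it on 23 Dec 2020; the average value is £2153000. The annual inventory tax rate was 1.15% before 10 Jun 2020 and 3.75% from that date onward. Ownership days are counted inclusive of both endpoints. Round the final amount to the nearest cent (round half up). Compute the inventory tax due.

£53604.41

12 Jan – 9 Jun 2020: 150 days at 1.15% → £2153000 × 1.15% × 150/366 = £10147.3361
10 Jun – 23 Dec 2020: 197 days at 3.75% → £2153000 × 3.75% × 197/366 = £43457.0697
Total = £53604.4057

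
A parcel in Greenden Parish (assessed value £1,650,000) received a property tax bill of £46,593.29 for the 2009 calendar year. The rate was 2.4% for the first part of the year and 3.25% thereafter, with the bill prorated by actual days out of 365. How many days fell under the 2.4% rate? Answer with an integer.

183 days

Let d = days at the first rate; then 365 − d days at the second rate.
£1,650,000 × [2.4%·d + 3.25%·(365−d)] / 365 = £46,593.29
Solving gives d = 183, so the new rate took effect on 3 Jul 2009.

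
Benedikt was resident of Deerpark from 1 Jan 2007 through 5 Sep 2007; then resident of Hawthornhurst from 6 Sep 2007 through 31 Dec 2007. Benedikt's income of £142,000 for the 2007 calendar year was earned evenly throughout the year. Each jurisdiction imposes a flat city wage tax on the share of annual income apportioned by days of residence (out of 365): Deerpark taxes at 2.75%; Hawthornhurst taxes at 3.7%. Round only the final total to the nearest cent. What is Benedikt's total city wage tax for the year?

£4,337.42

Deerpark, 1 Jan – 5 Sep 2007: 248 days → £142,000 × 2.75% × 248/365 = £2,653.2603
Hawthornhurst, 6 Sep – 31 Dec 2007: 117 days → £142,000 × 3.7% × 117/365 = £1,684.1589
Total = £4,337.4192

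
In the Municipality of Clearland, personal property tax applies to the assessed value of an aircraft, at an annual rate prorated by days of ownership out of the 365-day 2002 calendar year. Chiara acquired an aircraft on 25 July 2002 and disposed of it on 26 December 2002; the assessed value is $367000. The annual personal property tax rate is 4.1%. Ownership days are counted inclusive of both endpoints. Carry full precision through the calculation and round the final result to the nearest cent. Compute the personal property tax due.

$6389.82

Days held (25 July – 26 December 2002): 155 out of 365
Tax = $367000 × 4.1% × 155/365 = $6389.8219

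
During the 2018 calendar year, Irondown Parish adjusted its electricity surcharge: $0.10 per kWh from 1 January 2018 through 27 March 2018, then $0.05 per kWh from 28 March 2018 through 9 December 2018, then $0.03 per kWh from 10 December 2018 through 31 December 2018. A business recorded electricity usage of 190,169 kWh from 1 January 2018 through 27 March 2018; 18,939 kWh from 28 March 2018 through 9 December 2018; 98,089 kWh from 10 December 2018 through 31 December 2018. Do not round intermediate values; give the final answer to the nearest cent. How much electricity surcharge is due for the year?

$22,906.52

1 January – 27 March 2018: 190,169 kWh at $0.10/kWh → $19,016.90
28 March – 9 December 2018: 18,939 kWh at $0.05/kWh → $946.95
10 December – 31 December 2018: 98,089 kWh at $0.03/kWh → $2,942.67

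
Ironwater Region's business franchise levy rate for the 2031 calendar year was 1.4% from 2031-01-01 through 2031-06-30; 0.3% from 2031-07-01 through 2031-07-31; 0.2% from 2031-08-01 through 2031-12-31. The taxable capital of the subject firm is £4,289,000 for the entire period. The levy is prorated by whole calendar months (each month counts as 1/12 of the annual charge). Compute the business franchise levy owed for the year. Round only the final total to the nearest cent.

£34,669.42

2031-01-01 to 2031-06-30: 6 months at 1.4% → £4,289,000 × 1.4% × 6/12 = £30,023.0000
2031-07-01 to 2031-07-31: 1 month at 0.3% → £4,289,000 × 0.3% × 1/12 = £1,072.2500
2031-08-01 to 2031-12-31: 5 months at 0.2% → £4,289,000 × 0.2% × 5/12 = £3,574.1667
Total = £34,669.4167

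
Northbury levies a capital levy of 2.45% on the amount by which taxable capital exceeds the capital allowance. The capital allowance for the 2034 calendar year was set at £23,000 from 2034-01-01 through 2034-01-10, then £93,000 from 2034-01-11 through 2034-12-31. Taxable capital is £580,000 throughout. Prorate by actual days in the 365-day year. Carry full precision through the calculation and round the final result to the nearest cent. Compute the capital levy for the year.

2034-01-01 to 2034-01-10: 10 days, exemption £23,000 → (£580,000 − £23,000) × 2.45% × 10/365 = £373.8767
2034-01-11 to 2034-12-31: 355 days, exemption £93,000 → (£580,000 − £93,000) × 2.45% × 355/365 = £11,604.6096
Total = £11,978.4863

£11,978.49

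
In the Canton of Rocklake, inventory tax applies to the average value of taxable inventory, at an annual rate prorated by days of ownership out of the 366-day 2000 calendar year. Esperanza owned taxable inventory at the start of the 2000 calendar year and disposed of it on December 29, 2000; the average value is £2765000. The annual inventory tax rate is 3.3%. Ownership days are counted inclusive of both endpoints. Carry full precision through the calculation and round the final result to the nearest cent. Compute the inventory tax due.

£90746.39

Days held (January 1 – December 29, 2000): 364 out of 366
Tax = £2765000 × 3.3% × 364/366 = £90746.3934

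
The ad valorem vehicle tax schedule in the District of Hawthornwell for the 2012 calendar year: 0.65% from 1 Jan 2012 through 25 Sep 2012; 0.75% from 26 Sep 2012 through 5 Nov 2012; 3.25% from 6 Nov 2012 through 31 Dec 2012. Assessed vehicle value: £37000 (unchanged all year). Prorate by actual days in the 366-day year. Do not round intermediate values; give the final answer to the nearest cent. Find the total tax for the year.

£391.84

1 Jan – 25 Sep 2012: 269 days at 0.65% → £37000 × 0.65% × 269/366 = £176.7609
26 Sep – 5 Nov 2012: 41 days at 0.75% → £37000 × 0.75% × 41/366 = £31.0861
6 Nov – 31 Dec 2012: 56 days at 3.25% → £37000 × 3.25% × 56/366 = £183.9891
Total = £391.8361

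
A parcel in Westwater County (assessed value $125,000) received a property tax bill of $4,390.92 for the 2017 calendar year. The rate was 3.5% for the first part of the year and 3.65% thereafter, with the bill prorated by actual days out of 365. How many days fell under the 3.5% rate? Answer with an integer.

334 days

Let d = days at the first rate; then 365 − d days at the second rate.
$125,000 × [3.5%·d + 3.65%·(365−d)] / 365 = $4,390.92
Solving gives d = 334, so the new rate took effect on December 1, 2017.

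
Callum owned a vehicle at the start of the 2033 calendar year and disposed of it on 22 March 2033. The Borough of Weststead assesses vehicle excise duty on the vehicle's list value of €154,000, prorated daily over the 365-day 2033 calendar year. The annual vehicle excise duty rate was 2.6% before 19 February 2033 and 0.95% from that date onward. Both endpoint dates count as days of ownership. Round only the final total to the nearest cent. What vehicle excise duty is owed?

€665.79

1 January – 18 February 2033: 49 days at 2.6% → €154,000 × 2.6% × 49/365 = €537.5233
19 February – 22 March 2033: 32 days at 0.95% → €154,000 × 0.95% × 32/365 = €128.2630
Total = €665.7863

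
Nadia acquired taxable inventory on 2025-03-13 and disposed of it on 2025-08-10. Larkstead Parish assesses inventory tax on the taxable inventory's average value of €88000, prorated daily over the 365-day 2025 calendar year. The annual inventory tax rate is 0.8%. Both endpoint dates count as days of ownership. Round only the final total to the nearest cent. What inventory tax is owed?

€291.24

Days held (2025-03-13 to 2025-08-10): 151 out of 365
Tax = €88000 × 0.8% × 151/365 = €291.2438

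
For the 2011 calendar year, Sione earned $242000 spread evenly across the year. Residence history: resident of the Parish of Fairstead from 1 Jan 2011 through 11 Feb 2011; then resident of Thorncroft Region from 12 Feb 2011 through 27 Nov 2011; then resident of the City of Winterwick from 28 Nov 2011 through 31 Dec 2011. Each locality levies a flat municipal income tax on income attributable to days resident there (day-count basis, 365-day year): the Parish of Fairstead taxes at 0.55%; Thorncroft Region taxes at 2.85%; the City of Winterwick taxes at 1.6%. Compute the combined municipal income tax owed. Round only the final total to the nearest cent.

$5974.75

The Parish of Fairstead, 1 Jan – 11 Feb 2011: 42 days → $242000 × 0.55% × 42/365 = $153.1562
Thorncroft Region, 12 Feb – 27 Nov 2011: 289 days → $242000 × 2.85% × 289/365 = $5460.9123
The City of Winterwick, 28 Nov – 31 Dec 2011: 34 days → $242000 × 1.6% × 34/365 = $360.6795
Total = $5974.7479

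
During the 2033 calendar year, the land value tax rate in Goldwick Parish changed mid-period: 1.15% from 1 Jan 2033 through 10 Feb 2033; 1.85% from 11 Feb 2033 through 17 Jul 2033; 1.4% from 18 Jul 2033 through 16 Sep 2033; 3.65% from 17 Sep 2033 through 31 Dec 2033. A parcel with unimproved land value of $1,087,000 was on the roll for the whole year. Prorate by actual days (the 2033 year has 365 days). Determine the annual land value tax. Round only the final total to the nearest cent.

$24,119.49

1 Jan – 10 Feb 2033: 41 days at 1.15% → $1,087,000 × 1.15% × 41/365 = $1,404.1658
11 Feb – 17 Jul 2033: 157 days at 1.85% → $1,087,000 × 1.85% × 157/365 = $8,649.8397
18 Jul – 16 Sep 2033: 61 days at 1.4% → $1,087,000 × 1.4% × 61/365 = $2,543.2822
17 Sep – 31 Dec 2033: 106 days at 3.65% → $1,087,000 × 3.65% × 106/365 = $11,522.2000
Total = $24,119.4877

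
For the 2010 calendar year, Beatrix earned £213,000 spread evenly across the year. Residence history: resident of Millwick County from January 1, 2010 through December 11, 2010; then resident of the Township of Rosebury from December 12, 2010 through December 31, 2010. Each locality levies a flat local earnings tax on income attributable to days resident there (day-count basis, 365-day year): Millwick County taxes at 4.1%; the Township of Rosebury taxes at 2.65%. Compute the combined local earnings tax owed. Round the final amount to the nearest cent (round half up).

Millwick County, January 1 – December 11, 2010: 345 days → £213,000 × 4.1% × 345/365 = £8,254.4795
The Township of Rosebury, December 12 – December 31, 2010: 20 days → £213,000 × 2.65% × 20/365 = £309.2877
Total = £8,563.7671

£8,563.77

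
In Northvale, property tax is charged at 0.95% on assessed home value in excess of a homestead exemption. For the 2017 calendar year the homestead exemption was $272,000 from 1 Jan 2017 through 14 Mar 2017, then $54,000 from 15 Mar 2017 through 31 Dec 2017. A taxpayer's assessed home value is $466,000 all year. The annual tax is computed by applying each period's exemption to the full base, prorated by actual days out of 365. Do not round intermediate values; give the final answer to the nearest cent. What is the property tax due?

$3,499.80

1 Jan – 14 Mar 2017: 73 days, exemption $272,000 → ($466,000 − $272,000) × 0.95% × 73/365 = $368.6000
15 Mar – 31 Dec 2017: 292 days, exemption $54,000 → ($466,000 − $54,000) × 0.95% × 292/365 = $3,131.2000
Total = $3,499.8000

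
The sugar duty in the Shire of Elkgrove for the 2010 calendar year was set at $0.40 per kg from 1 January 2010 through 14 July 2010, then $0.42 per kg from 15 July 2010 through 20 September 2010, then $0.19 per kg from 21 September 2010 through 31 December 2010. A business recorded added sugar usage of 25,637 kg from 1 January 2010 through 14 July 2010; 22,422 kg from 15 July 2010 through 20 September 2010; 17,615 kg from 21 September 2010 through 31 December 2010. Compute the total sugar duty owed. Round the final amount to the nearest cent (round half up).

$23,018.89

1 January – 14 July 2010: 25,637 kg at $0.40/kg → $10,254.80
15 July – 20 September 2010: 22,422 kg at $0.42/kg → $9,417.24
21 September – 31 December 2010: 17,615 kg at $0.19/kg → $3,346.85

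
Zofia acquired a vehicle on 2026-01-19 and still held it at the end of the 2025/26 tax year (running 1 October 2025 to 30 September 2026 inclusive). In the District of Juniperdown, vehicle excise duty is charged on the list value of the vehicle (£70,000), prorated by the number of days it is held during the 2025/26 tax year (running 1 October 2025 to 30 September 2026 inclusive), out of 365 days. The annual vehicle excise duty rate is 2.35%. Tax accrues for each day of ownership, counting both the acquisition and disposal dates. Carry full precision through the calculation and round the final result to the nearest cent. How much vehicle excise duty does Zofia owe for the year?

Days held (2026-01-19 to 2026-09-30): 255 out of 365
Tax = £70,000 × 2.35% × 255/365 = £1,149.2466

£1,149.25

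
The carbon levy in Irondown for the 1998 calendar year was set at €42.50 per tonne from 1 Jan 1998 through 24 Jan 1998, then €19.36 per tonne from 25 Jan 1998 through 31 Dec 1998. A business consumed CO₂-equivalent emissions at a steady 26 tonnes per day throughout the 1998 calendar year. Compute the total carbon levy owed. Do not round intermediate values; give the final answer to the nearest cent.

€198,165.76

1 Jan – 24 Jan 1998: 24 days × 26 tonnes/day = 624 tonnes at €42.50/tonne → €26,520.00
25 Jan – 31 Dec 1998: 341 days × 26 tonnes/day = 8,866 tonnes at €19.36/tonne → €171,645.76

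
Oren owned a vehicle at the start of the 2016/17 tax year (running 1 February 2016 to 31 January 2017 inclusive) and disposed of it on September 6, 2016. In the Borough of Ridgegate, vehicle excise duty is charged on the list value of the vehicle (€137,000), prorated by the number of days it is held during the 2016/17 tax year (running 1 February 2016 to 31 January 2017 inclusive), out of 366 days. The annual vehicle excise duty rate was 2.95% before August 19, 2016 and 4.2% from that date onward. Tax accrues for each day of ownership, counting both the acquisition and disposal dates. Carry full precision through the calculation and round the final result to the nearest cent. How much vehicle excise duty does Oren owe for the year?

€2,507.17

February 1 – August 18, 2016: 200 days at 2.95% → €137,000 × 2.95% × 200/366 = €2,208.4699
August 19 – September 6, 2016: 19 days at 4.2% → €137,000 × 4.2% × 19/366 = €298.7049
Total = €2,507.1749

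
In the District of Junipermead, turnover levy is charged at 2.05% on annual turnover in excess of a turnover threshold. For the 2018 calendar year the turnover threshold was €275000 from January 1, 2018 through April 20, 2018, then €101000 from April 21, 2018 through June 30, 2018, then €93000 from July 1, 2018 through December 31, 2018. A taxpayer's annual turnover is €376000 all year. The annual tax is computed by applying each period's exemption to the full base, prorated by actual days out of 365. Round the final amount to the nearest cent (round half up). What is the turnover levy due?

€4645.19

January 1 – April 20, 2018: 110 days, exemption €275000 → (€376000 − €275000) × 2.05% × 110/365 = €623.9863
April 21 – June 30, 2018: 71 days, exemption €101000 → (€376000 − €101000) × 2.05% × 71/365 = €1096.6096
July 1 – December 31, 2018: 184 days, exemption €93000 → (€376000 − €93000) × 2.05% × 184/365 = €2924.5918
Total = €4645.1877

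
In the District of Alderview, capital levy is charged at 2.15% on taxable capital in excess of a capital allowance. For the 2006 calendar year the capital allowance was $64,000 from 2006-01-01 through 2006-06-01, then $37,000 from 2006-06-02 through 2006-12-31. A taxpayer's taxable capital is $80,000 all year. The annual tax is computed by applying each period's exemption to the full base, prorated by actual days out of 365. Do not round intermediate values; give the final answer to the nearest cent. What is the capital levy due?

$682.76

2006-01-01 to 2006-06-01: 152 days, exemption $64,000 → ($80,000 − $64,000) × 2.15% × 152/365 = $143.2548
2006-06-02 to 2006-12-31: 213 days, exemption $37,000 → ($80,000 − $37,000) × 2.15% × 213/365 = $539.5027
Total = $682.7575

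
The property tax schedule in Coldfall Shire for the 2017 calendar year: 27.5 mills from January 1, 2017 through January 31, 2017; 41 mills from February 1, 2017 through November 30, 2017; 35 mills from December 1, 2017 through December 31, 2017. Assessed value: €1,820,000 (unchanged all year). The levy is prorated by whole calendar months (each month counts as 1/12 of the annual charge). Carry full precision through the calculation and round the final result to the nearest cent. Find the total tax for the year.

January 1 – January 31, 2017: 1 month at 27.5 mills → €1,820,000 × 2.75% × 1/12 = €4,170.8333
February 1 – November 30, 2017: 10 months at 41 mills → €1,820,000 × 4.1% × 10/12 = €62,183.3333
December 1 – December 31, 2017: 1 month at 35 mills → €1,820,000 × 3.5% × 1/12 = €5,308.3333
Total = €71,662.5000

€71,662.50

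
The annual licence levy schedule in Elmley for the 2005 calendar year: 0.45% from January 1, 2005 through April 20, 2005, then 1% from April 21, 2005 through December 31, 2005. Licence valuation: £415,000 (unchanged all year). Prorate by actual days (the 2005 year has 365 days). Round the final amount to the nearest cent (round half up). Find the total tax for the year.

£3,462.12

January 1 – April 20, 2005: 110 days at 0.45% → £415,000 × 0.45% × 110/365 = £562.8082
April 21 – December 31, 2005: 255 days at 1% → £415,000 × 1% × 255/365 = £2,899.3151
Total = £3,462.1233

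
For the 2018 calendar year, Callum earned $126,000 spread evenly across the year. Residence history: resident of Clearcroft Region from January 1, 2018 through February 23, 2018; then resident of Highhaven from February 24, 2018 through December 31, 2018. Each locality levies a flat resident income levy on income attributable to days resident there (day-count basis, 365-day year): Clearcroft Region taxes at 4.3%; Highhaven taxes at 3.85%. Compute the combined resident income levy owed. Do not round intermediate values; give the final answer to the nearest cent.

$4,934.88

Clearcroft Region, January 1 – February 23, 2018: 54 days → $126,000 × 4.3% × 54/365 = $801.5671
Highhaven, February 24 – December 31, 2018: 311 days → $126,000 × 3.85% × 311/365 = $4,133.3178
Total = $4,934.8849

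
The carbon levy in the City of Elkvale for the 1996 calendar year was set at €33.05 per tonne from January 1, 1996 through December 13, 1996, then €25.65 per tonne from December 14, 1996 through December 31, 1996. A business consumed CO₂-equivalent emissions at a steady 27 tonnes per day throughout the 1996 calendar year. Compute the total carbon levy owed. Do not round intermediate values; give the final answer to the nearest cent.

€323003.70

January 1 – December 13, 1996: 348 days × 27 tonnes/day = 9,396 tonnes at €33.05/tonne → €310537.80
December 14 – December 31, 1996: 18 days × 27 tonnes/day = 486 tonnes at €25.65/tonne → €12465.90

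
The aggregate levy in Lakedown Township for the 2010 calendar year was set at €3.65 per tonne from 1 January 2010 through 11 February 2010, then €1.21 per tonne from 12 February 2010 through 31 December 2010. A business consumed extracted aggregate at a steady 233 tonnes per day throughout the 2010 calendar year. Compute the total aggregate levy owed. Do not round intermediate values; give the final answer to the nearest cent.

€126,782.29

1 January – 11 February 2010: 42 days × 233 tonnes/day = 9,786 tonnes at €3.65/tonne → €35,718.90
12 February – 31 December 2010: 323 days × 233 tonnes/day = 75,259 tonnes at €1.21/tonne → €91,063.39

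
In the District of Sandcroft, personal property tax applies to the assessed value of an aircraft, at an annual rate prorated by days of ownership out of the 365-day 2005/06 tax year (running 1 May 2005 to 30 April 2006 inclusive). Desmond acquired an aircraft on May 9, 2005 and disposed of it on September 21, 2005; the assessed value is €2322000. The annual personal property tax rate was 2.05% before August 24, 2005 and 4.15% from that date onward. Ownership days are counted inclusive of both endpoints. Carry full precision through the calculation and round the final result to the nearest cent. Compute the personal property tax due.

May 9 – August 23, 2005: 107 days at 2.05% → €2322000 × 2.05% × 107/365 = €13954.2658
August 24 – September 21, 2005: 29 days at 4.15% → €2322000 × 4.15% × 29/365 = €7656.2384
Total = €21610.5041

€21610.50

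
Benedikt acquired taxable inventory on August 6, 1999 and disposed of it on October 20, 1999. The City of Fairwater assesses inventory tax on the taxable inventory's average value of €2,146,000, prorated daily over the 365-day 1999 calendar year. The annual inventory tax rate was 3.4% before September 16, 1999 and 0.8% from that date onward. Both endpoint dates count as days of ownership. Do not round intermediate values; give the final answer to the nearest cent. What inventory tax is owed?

August 6 – September 15, 1999: 41 days at 3.4% → €2,146,000 × 3.4% × 41/365 = €8,195.9562
September 16 – October 20, 1999: 35 days at 0.8% → €2,146,000 × 0.8% × 35/365 = €1,646.2466
Total = €9,842.2027

€9,842.20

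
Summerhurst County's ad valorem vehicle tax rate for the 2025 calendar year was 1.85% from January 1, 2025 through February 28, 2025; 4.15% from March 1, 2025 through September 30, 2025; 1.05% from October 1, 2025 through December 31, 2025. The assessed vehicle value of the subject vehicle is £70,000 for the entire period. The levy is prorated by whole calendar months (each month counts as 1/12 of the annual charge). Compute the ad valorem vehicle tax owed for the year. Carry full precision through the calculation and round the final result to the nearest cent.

January 1 – February 28, 2025: 2 months at 1.85% → £70,000 × 1.85% × 2/12 = £215.8333
March 1 – September 30, 2025: 7 months at 4.15% → £70,000 × 4.15% × 7/12 = £1,694.5833
October 1 – December 31, 2025: 3 months at 1.05% → £70,000 × 1.05% × 3/12 = £183.7500
Total = £2,094.1667

£2,094.17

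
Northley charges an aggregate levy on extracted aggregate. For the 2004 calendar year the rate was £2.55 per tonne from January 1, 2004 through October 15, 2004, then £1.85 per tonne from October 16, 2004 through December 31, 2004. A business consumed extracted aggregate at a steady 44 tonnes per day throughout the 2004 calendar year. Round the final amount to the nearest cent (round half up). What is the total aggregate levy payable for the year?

£38,693.60

January 1 – October 15, 2004: 289 days × 44 tonnes/day = 12,716 tonnes at £2.55/tonne → £32,425.80
October 16 – December 31, 2004: 77 days × 44 tonnes/day = 3,388 tonnes at £1.85/tonne → £6,267.80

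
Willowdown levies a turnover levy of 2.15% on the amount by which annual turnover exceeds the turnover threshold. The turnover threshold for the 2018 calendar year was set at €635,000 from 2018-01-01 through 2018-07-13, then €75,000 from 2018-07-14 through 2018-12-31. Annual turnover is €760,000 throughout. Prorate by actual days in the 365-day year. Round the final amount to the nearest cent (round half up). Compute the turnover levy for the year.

€8,328.16

2018-01-01 to 2018-07-13: 194 days, exemption €635,000 → (€760,000 − €635,000) × 2.15% × 194/365 = €1,428.4247
2018-07-14 to 2018-12-31: 171 days, exemption €75,000 → (€760,000 − €75,000) × 2.15% × 171/365 = €6,899.7329
Total = €8,328.1575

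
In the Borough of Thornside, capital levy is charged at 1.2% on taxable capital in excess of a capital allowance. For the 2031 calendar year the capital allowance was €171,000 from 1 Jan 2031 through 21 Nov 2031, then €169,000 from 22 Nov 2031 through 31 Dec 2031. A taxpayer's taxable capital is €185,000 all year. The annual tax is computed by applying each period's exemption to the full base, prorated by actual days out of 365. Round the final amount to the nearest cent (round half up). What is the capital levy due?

€170.63

1 Jan – 21 Nov 2031: 325 days, exemption €171,000 → (€185,000 − €171,000) × 1.2% × 325/365 = €149.5890
22 Nov – 31 Dec 2031: 40 days, exemption €169,000 → (€185,000 − €169,000) × 1.2% × 40/365 = €21.0411
Total = €170.6301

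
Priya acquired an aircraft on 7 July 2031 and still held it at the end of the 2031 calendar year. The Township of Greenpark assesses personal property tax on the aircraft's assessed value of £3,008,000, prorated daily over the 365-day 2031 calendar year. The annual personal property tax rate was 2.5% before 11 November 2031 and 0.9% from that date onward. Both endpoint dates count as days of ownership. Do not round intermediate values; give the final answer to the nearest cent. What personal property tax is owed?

£29,948.14

7 July – 10 November 2031: 127 days at 2.5% → £3,008,000 × 2.5% × 127/365 = £26,165.4795
11 November – 31 December 2031: 51 days at 0.9% → £3,008,000 × 0.9% × 51/365 = £3,782.6630
Total = £29,948.1425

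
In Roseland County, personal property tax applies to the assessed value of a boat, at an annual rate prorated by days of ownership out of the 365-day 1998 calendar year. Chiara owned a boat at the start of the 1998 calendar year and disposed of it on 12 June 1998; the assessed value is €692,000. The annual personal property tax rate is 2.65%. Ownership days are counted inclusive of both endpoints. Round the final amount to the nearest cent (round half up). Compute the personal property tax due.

Days held (1 January – 12 June 1998): 163 out of 365
Tax = €692,000 × 2.65% × 163/365 = €8,189.2986

€8,189.30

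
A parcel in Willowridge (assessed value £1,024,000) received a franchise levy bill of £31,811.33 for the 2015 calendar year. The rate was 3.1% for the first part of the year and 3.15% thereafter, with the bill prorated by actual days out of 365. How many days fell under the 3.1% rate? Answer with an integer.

Let d = days at the first rate; then 365 − d days at the second rate.
£1,024,000 × [3.1%·d + 3.15%·(365−d)] / 365 = £31,811.33
Solving gives d = 317, so the new rate took effect on 14 November 2015.

317 days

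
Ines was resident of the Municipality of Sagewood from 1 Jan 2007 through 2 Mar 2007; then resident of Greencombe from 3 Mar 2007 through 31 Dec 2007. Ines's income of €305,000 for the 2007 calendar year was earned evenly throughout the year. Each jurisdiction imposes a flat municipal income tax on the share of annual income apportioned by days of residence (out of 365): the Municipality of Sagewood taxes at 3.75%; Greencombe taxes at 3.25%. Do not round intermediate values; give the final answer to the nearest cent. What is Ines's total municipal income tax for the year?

€10,167.36

The Municipality of Sagewood, 1 Jan – 2 Mar 2007: 61 days → €305,000 × 3.75% × 61/365 = €1,911.4726
Greencombe, 3 Mar – 31 Dec 2007: 304 days → €305,000 × 3.25% × 304/365 = €8,255.8904
Total = €10,167.3630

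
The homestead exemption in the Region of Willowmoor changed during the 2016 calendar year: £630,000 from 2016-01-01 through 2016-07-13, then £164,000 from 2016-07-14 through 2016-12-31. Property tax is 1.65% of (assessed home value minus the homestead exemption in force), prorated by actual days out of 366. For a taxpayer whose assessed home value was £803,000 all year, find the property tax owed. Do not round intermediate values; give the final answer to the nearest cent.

2016-01-01 to 2016-07-13: 195 days, exemption £630,000 → (£803,000 − £630,000) × 1.65% × 195/366 = £1,520.8402
2016-07-14 to 2016-12-31: 171 days, exemption £164,000 → (£803,000 − £164,000) × 1.65% × 171/366 = £4,926.0615
Total = £6,446.9016

£6,446.90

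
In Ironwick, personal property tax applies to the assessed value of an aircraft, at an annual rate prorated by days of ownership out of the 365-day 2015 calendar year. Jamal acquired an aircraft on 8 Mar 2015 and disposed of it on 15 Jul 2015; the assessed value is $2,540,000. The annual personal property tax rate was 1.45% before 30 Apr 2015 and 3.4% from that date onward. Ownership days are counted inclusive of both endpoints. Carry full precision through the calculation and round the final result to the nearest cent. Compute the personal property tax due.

$23,566.33

8 Mar – 29 Apr 2015: 53 days at 1.45% → $2,540,000 × 1.45% × 53/365 = $5,347.9178
30 Apr – 15 Jul 2015: 77 days at 3.4% → $2,540,000 × 3.4% × 77/365 = $18,218.4110
Total = $23,566.3288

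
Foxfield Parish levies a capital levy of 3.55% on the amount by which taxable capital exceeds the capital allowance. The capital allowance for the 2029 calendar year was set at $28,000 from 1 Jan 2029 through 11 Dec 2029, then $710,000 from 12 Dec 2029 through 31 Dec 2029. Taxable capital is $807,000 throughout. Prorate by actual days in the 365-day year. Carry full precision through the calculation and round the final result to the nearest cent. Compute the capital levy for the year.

1 Jan – 11 Dec 2029: 345 days, exemption $28,000 → ($807,000 − $28,000) × 3.55% × 345/365 = $26,139.1849
12 Dec – 31 Dec 2029: 20 days, exemption $710,000 → ($807,000 − $710,000) × 3.55% × 20/365 = $188.6849
Total = $26,327.8699

$26,327.87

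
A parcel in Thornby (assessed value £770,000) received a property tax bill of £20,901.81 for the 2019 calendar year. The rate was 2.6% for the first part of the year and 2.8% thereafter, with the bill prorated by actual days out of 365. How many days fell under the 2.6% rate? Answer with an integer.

Let d = days at the first rate; then 365 − d days at the second rate.
£770,000 × [2.6%·d + 2.8%·(365−d)] / 365 = £20,901.81
Solving gives d = 156, so the new rate took effect on June 6, 2019.

156 days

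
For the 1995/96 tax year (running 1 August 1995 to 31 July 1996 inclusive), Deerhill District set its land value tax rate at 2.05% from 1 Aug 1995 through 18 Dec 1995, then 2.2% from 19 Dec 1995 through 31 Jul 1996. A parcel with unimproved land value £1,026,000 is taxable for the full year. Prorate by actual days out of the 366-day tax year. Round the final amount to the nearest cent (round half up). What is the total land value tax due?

1 Aug – 18 Dec 1995: 140 days at 2.05% → £1,026,000 × 2.05% × 140/366 = £8,045.4098
19 Dec 1995 – 31 Jul 1996: 226 days at 2.2% → £1,026,000 × 2.2% × 226/366 = £13,937.9016
Total = £21,983.3115

£21,983.31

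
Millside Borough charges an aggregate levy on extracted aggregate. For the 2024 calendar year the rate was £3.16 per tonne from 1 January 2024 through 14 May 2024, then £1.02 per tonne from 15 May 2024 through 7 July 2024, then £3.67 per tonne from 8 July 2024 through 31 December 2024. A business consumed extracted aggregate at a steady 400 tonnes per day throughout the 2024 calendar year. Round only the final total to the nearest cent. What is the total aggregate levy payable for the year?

1 January – 14 May 2024: 135 days × 400 tonnes/day = 54,000 tonnes at £3.16/tonne → £170640.00
15 May – 7 July 2024: 54 days × 400 tonnes/day = 21,600 tonnes at £1.02/tonne → £22032.00
8 July – 31 December 2024: 177 days × 400 tonnes/day = 70,800 tonnes at £3.67/tonne → £259836.00

£452508.00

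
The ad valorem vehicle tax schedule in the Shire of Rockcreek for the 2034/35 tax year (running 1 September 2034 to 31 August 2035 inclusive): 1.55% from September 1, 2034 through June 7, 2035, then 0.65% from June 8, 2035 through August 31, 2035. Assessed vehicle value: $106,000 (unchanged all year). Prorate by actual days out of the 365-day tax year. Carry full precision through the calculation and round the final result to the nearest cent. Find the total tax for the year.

September 1, 2034 – June 7, 2035: 280 days at 1.55% → $106,000 × 1.55% × 280/365 = $1,260.3836
June 8 – August 31, 2035: 85 days at 0.65% → $106,000 × 0.65% × 85/365 = $160.4521
Total = $1,420.8356

$1,420.84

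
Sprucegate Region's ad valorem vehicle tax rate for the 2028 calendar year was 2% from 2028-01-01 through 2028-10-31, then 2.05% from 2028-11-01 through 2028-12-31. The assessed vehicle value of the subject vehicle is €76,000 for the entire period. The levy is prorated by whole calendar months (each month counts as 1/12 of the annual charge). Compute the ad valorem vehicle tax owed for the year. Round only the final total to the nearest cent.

2028-01-01 to 2028-10-31: 10 months at 2% → €76,000 × 2% × 10/12 = €1,266.6667
2028-11-01 to 2028-12-31: 2 months at 2.05% → €76,000 × 2.05% × 2/12 = €259.6667
Total = €1,526.3333

€1,526.33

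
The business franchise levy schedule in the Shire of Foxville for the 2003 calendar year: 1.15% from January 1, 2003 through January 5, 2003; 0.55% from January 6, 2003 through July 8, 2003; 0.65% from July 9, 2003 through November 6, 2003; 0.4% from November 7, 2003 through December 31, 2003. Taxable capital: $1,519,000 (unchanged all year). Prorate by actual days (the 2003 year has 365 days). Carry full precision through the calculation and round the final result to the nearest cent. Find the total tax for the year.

$8,639.57

January 1 – January 5, 2003: 5 days at 1.15% → $1,519,000 × 1.15% × 5/365 = $239.2945
January 6 – July 8, 2003: 184 days at 0.55% → $1,519,000 × 0.55% × 184/365 = $4,211.5836
July 9 – November 6, 2003: 121 days at 0.65% → $1,519,000 × 0.65% × 121/365 = $3,273.1329
November 7 – December 31, 2003: 55 days at 0.4% → $1,519,000 × 0.4% × 55/365 = $915.5616
Total = $8,639.5726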